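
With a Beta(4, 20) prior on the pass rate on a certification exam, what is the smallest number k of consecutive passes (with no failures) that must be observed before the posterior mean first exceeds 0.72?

After k passes and 0 failures the posterior is Beta(4+k, 20), with mean (4+k)/(4+20+k).
Set (4+k)/(24+k) > 0.72 and solve: k > (0.72·24 − 4)/(1 − 0.72) = 47.429.
The smallest integer exceeding 47.429 is 48.

k = 48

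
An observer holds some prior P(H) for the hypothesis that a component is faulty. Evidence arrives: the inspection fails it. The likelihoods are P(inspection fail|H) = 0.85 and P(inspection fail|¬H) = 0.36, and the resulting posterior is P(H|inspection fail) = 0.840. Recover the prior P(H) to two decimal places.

In odds form, posterior odds = prior odds × likelihood ratio, so prior odds = posterior odds ÷ LR.
Posterior odds = 0.840/(1−0.840) = 5.2500. LR = 0.85/0.36 = 2.3611.
Prior odds = 5.2500/2.3611 = 2.2235, so P(H) = 2.2235/(1+2.2235) ≈ 0.69.

P(H) = 0.69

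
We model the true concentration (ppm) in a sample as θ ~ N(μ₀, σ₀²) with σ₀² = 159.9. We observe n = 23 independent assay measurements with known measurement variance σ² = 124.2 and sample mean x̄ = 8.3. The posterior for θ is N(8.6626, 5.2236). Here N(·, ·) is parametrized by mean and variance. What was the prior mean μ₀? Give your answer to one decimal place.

With known observation variance, the Normal–Normal posterior has precision τ_n = τ₀ + n/σ² and mean μ_n = (τ₀μ₀ + (n/σ²)x̄)/τ_n.
Here τ₀ = 1/159.9 = 0.006254 and τ_data = 23/124.2 = 0.185185, so τ_n = 0.191439.
Rearranging for μ₀: μ₀ = (μ_n·τ_n − τ_data·x̄)/τ₀ = (8.6626·0.191439 − 0.185185·8.3) / 0.006254 = 0.121324/0.006254 ≈ 19.4.

μ₀ = 19.4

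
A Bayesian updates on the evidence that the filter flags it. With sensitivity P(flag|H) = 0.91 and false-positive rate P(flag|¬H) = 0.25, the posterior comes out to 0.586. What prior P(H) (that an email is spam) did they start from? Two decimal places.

Bayes' rule in odds form gives O(H|E) = O(H)·[P(E|H)/P(E|¬H)], hence O(H) = O(H|E)/LR.
Posterior odds = 0.586/(1−0.586) = 1.4155. LR = 0.91/0.25 = 3.6400.
Prior odds = 1.4155/3.6400 = 0.3889, so P(H) = 0.3889/(1+0.3889) ≈ 0.28.

P(H) = 0.28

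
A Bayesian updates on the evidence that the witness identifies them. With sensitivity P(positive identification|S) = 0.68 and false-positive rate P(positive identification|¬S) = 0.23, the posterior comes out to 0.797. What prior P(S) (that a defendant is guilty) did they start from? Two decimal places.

Bayes' rule in odds form gives O(S|E) = O(S)·[P(E|S)/P(E|¬S)], hence O(S) = O(S|E)/LR.
Posterior odds = 0.797/(1−0.797) = 3.9261. LR = 0.68/0.23 = 2.9565.
Prior odds = 3.9261/2.9565 = 1.3280, so P(S) = 1.3280/(1+1.3280) ≈ 0.57.

P(S) = 0.57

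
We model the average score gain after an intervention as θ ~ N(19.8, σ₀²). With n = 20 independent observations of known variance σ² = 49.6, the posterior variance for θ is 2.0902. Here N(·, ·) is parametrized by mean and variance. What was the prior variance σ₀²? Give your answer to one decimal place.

For the Normal–Normal model with known σ², precisions add: τ_n = τ₀ + n/σ².
So 1/σ₀² = 1/2.0902 − 20/49.6 = 0.478423 − 0.403226 = 0.075197.
Hence σ₀² = 1/0.075197 ≈ 13.3.

σ₀² = 13.3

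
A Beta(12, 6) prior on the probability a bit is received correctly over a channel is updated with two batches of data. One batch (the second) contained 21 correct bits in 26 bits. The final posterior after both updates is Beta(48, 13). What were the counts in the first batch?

15 correct bits and 2 errors

Because Beta–binomial updating is additive in the counts, the combined data contributed (α_post−α_prior, β_post−β_prior) successes and failures.
Total across both batches: 48−12=36 correct bits, 13−6=7 errors.
Subtract the second batch: 36−21=15 correct bits and 7−5=2 errors.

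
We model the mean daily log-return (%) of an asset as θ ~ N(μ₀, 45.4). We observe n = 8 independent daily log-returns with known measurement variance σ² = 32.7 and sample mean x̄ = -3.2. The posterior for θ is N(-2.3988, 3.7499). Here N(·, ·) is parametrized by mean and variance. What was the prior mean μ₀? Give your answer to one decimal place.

The posterior mean is a precision-weighted average: μ_n = (τ₀μ₀ + τ_data·x̄)/(τ₀+τ_data), with τ₀=1/σ₀² and τ_data=n/σ².
Here τ₀ = 1/45.4 = 0.022026 and τ_data = 8/32.7 = 0.244648, so τ_n = 0.266674.
Rearranging for μ₀: μ₀ = (μ_n·τ_n − τ_data·x̄)/τ₀ = (-2.3988·0.266674 − 0.244648·-3.2) / 0.022026 = 0.143176/0.022026 ≈ 6.5.

μ₀ = 6.5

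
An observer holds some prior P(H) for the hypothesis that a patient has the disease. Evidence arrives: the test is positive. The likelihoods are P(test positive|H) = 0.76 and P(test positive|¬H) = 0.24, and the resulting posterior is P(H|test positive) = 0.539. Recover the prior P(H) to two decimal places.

Bayes' rule in odds form gives O(H|E) = O(H)·[P(E|H)/P(E|¬H)], hence O(H) = O(H|E)/LR.
Posterior odds = 0.539/(1−0.539) = 1.1692. LR = 0.76/0.24 = 3.1667.
Prior odds = 1.1692/3.1667 = 0.3692, so P(H) = 0.3692/(1+0.3692) ≈ 0.27.

P(H) = 0.27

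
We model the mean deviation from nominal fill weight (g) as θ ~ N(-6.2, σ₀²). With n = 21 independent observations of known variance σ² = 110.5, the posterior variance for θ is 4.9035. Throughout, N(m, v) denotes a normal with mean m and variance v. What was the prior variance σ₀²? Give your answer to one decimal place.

Posterior precision equals prior precision plus data precision: 1/σ_n² = 1/σ₀² + n/σ².
So 1/σ₀² = 1/4.9035 − 21/110.5 = 0.203936 − 0.190045 = 0.013891.
Hence σ₀² = 1/0.013891 ≈ 72.0.

σ₀² = 72.0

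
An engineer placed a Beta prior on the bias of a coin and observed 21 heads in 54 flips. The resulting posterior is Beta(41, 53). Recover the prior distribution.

A Beta(a, b) prior with s successes and f failures in binomial data gives a Beta(a+s, b+f) posterior.
Subtract the data counts: 41−21=20, 53−33=20.

Beta(20, 20)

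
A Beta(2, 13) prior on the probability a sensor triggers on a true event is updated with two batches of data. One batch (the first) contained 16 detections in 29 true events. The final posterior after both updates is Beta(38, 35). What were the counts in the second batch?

20 detections and 9 misses

Because Beta–binomial updating is additive in the counts, the combined data contributed (α_post−α_prior, β_post−β_prior) successes and failures.
Total across both batches: 38−2=36 detections, 35−13=22 misses.
Subtract the first batch: 36−16=20 detections and 22−13=9 misses.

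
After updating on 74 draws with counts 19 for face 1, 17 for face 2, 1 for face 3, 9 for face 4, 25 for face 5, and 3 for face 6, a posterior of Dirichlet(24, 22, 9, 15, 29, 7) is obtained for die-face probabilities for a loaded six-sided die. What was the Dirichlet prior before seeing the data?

Dirichlet(5, 5, 8, 6, 4, 4)

For a Dirichlet(α) prior with multinomial counts c, the posterior is Dirichlet(α + c) componentwise.
Subtract each count from the matching posterior parameter: 24−19=5, 22−17=5, 9−1=8, 15−9=6, 29−25=4, 7−3=4.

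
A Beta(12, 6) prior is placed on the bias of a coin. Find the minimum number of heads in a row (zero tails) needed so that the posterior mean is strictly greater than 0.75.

After k heads and 0 tails the posterior is Beta(12+k, 6), with mean (12+k)/(12+6+k).
Set (12+k)/(18+k) > 0.75 and solve: k > (0.75·18 − 12)/(1 − 0.75) = 6.000.
The smallest integer exceeding 6.000 is 7, and checking k=7: (19)/(25) = 0.7600 > 0.75.

k = 7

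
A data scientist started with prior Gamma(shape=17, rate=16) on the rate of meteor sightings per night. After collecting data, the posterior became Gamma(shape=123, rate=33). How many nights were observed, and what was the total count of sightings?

n = 17 nights with total 106 sightings

Gamma–Poisson conjugacy: posterior shape = α + Σxᵢ, posterior rate = β + n.
Matching: Σxᵢ = 123 − 17 = 106 and n = 33 − 16 = 17.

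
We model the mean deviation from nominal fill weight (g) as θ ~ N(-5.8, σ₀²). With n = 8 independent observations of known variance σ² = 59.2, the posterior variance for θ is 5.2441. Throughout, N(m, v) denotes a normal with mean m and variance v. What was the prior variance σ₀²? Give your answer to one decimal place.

For the Normal–Normal model with known σ², precisions add: τ_n = τ₀ + n/σ².
So 1/σ₀² = 1/5.2441 − 8/59.2 = 0.190690 − 0.135135 = 0.055555.
Hence σ₀² = 1/0.055555 ≈ 18.0.

σ₀² = 18.0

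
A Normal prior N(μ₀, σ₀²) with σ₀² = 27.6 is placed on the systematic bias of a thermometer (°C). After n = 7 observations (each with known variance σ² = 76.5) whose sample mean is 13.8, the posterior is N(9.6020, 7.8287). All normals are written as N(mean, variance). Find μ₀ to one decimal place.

μ₀ = -1.0

The posterior mean is a precision-weighted average: μ_n = (τ₀μ₀ + τ_data·x̄)/(τ₀+τ_data), with τ₀=1/σ₀² and τ_data=n/σ².
Here τ₀ = 1/27.6 = 0.036232 and τ_data = 7/76.5 = 0.091503, so τ_n = 0.127735.
Rearranging for μ₀: μ₀ = (μ_n·τ_n − τ_data·x̄)/τ₀ = (9.6020·0.127735 − 0.091503·13.8) / 0.036232 = -0.036230/0.036232 ≈ -1.0.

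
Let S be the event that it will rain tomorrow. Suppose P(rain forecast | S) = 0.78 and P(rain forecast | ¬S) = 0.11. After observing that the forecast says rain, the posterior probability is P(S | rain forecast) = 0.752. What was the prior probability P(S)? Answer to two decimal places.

Bayes' rule in odds form gives O(S|E) = O(S)·[P(E|S)/P(E|¬S)], hence O(S) = O(S|E)/LR.
Posterior odds = 0.752/(1−0.752) = 3.0323. LR = 0.78/0.11 = 7.0909.
Prior odds = 3.0323/7.0909 = 0.4276, so P(S) = 0.4276/(1+0.4276) ≈ 0.30.

P(S) = 0.30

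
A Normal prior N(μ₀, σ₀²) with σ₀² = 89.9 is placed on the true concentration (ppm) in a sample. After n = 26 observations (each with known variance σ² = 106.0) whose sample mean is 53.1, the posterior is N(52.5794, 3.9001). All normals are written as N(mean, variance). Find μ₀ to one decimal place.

μ₀ = 41.1

With known observation variance, the Normal–Normal posterior has precision τ_n = τ₀ + n/σ² and mean μ_n = (τ₀μ₀ + (n/σ²)x̄)/τ_n.
Here τ₀ = 1/89.9 = 0.011123 and τ_data = 26/106.0 = 0.245283, so τ_n = 0.256406.
Rearranging for μ₀: μ₀ = (μ_n·τ_n − τ_data·x̄)/τ₀ = (52.5794·0.256406 − 0.245283·53.1) / 0.011123 = 0.457146/0.011123 ≈ 41.1.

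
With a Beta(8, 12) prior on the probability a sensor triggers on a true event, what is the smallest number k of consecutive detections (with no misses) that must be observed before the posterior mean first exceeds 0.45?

After k detections and 0 misses the posterior is Beta(8+k, 12), with mean (8+k)/(8+12+k).
Set (8+k)/(20+k) > 0.45 and solve: k > (0.45·20 − 8)/(1 − 0.45) = 1.818.
The smallest integer exceeding 1.818 is 2.

k = 2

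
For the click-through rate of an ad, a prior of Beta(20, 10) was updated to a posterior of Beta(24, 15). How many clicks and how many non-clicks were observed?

4 clicks and 5 non-clicks

A Beta(α, β) prior with s successes and f failures in binomial data gives a Beta(α+s, β+f) posterior.
So s = 24 − 20 = 4 and f = 15 − 10 = 5.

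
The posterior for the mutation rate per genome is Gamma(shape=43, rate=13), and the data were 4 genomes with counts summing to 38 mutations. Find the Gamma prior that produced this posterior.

Gamma–Poisson conjugacy: posterior shape = α + Σxᵢ, posterior rate = β + n.
So α = 43 − 38 = 5 and β = 13 − 4 = 9.

Gamma(shape=5, rate=9)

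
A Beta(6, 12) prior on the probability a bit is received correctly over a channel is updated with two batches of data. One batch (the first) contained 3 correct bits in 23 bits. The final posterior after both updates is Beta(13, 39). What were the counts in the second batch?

Sequential conjugate updates are equivalent to a single update on the pooled data, so total successes = posterior α − prior α and total failures = posterior β − prior β.
Total across both batches: 13−6=7 correct bits, 39−12=27 errors.
Subtract the first batch: 7−3=4 correct bits and 27−20=7 errors.

4 correct bits and 7 errors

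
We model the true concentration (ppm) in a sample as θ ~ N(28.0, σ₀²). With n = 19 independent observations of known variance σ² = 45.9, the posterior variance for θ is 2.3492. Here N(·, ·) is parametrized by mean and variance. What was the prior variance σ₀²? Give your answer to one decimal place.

Posterior precision equals prior precision plus data precision: 1/σ_n² = 1/σ₀² + n/σ².
So 1/σ₀² = 1/2.3492 − 19/45.9 = 0.425677 − 0.413943 = 0.011734.
Hence σ₀² = 1/0.011734 ≈ 85.2.

σ₀² = 85.2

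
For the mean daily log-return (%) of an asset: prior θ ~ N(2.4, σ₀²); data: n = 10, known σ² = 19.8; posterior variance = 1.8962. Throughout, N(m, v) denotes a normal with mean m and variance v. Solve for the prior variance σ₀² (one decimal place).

σ₀² = 44.8

Posterior precision equals prior precision plus data precision: 1/σ_n² = 1/σ₀² + n/σ².
So 1/σ₀² = 1/1.8962 − 10/19.8 = 0.527371 − 0.505051 = 0.022320.
Hence σ₀² = 1/0.022320 ≈ 44.8.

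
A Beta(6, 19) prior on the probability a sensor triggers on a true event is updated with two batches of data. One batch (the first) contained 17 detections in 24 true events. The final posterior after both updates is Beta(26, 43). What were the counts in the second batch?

Sequential conjugate updates are equivalent to a single update on the pooled data, so total successes = posterior α − prior α and total failures = posterior β − prior β.
Total across both batches: 26−6=20 detections, 43−19=24 misses.
Subtract the first batch: 20−17=3 detections and 24−7=17 misses.

3 detections and 17 misses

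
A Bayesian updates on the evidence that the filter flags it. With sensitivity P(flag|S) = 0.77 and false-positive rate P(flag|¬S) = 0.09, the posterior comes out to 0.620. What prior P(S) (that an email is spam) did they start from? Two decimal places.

P(S) = 0.16

In odds form, posterior odds = prior odds × likelihood ratio, so prior odds = posterior odds ÷ LR.
Posterior odds = 0.620/(1−0.620) = 1.6316. LR = 0.77/0.09 = 8.5556.
Prior odds = 1.6316/8.5556 = 0.1907, so P(S) = 0.1907/(1+0.1907) ≈ 0.16.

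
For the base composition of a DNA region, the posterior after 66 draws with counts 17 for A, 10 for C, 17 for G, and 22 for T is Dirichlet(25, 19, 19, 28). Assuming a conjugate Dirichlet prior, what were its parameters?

For a Dirichlet(α) prior with multinomial counts c, the posterior is Dirichlet(α + c) componentwise.
Subtract each count from the matching posterior parameter: 25−17=8, 19−10=9, 19−17=2, 28−22=6.

Dirichlet(8, 9, 2, 6)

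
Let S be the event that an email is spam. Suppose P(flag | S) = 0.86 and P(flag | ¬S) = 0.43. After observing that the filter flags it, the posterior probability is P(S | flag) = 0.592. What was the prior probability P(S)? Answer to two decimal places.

Bayes' rule in odds form gives O(S|E) = O(S)·[P(E|S)/P(E|¬S)], hence O(S) = O(S|E)/LR.
Posterior odds = 0.592/(1−0.592) = 1.4510. LR = 0.86/0.43 = 2.0000.
Prior odds = 1.4510/2.0000 = 0.7255, so P(S) = 0.7255/(1+0.7255) ≈ 0.42.

P(S) = 0.42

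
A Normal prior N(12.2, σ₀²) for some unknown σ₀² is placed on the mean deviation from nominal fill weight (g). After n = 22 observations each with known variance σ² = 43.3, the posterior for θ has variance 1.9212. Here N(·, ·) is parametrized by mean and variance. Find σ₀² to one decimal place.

For the Normal–Normal model with known σ², precisions add: τ_n = τ₀ + n/σ².
So 1/σ₀² = 1/1.9212 − 22/43.3 = 0.520508 − 0.508083 = 0.012425.
Hence σ₀² = 1/0.012425 ≈ 80.5.

σ₀² = 80.5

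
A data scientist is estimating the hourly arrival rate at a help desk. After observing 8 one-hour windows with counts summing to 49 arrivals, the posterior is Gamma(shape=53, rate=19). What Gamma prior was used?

Gamma–Poisson conjugacy: posterior shape = α + Σxᵢ, posterior rate = β + n.
So α = 53 − 49 = 4 and β = 19 − 8 = 11.

Gamma(shape=4, rate=11)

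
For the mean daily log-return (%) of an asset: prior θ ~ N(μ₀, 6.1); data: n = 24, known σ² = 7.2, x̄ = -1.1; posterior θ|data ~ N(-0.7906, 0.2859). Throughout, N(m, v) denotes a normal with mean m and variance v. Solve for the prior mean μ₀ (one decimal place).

μ₀ = 5.5

The posterior mean is a precision-weighted average: μ_n = (τ₀μ₀ + τ_data·x̄)/(τ₀+τ_data), with τ₀=1/σ₀² and τ_data=n/σ².
Here τ₀ = 1/6.1 = 0.163934 and τ_data = 24/7.2 = 3.333333, so τ_n = 3.497267.
Rearranging for μ₀: μ₀ = (μ_n·τ_n − τ_data·x̄)/τ₀ = (-0.7906·3.497267 − 3.333333·-1.1) / 0.163934 = 0.901727/0.163934 ≈ 5.5.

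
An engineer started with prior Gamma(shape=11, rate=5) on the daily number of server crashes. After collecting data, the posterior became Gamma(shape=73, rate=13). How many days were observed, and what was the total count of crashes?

A Gamma(α, β) prior (rate parametrization) on a Poisson rate with n observations summing to S gives posterior Gamma(α+S, β+n).
Matching: Σxᵢ = 73 − 11 = 62 and n = 13 − 5 = 8.

n = 8 days with total 62 crashes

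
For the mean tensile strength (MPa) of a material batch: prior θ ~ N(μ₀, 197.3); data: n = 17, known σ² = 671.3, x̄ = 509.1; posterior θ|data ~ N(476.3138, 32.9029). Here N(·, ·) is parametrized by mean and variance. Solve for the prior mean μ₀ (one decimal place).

The posterior mean is a precision-weighted average: μ_n = (τ₀μ₀ + τ_data·x̄)/(τ₀+τ_data), with τ₀=1/σ₀² and τ_data=n/σ².
Here τ₀ = 1/197.3 = 0.005068 and τ_data = 17/671.3 = 0.025324, so τ_n = 0.030392.
Rearranging for μ₀: μ₀ = (μ_n·τ_n − τ_data·x̄)/τ₀ = (476.3138·0.030392 − 0.025324·509.1) / 0.005068 = 1.583681/0.005068 ≈ 312.5.

μ₀ = 312.5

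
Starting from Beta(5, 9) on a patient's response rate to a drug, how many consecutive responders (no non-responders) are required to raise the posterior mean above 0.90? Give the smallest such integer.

After k responders and 0 non-responders the posterior is Beta(5+k, 9), with mean (5+k)/(5+9+k).
Set (5+k)/(14+k) > 0.90 and solve: k > (0.90·14 − 5)/(1 − 0.90) = 76.000.
The smallest integer exceeding 76.000 is 77, and checking k=77: (82)/(91) = 0.9011 > 0.90.

k = 77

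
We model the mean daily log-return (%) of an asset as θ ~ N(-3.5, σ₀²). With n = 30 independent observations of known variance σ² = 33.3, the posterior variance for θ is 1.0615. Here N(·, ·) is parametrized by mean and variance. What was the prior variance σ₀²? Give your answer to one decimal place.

Posterior precision equals prior precision plus data precision: 1/σ_n² = 1/σ₀² + n/σ².
So 1/σ₀² = 1/1.0615 − 30/33.3 = 0.942063 − 0.900901 = 0.041162.
Hence σ₀² = 1/0.041162 ≈ 24.3.

σ₀² = 24.3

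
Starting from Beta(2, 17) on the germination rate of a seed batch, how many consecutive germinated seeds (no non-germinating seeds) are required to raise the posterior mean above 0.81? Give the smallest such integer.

k = 71

After k germinated seeds and 0 non-germinating seeds the posterior is Beta(2+k, 17), with mean (2+k)/(2+17+k).
Set (2+k)/(19+k) > 0.81 and solve: k > (0.81·19 − 2)/(1 − 0.81) = 70.474.
The smallest integer exceeding 70.474 is 71.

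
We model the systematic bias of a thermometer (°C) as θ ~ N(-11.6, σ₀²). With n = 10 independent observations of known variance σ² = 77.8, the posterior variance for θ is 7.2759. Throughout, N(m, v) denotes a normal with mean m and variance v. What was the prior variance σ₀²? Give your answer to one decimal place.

σ₀² = 112.3

Posterior precision equals prior precision plus data precision: 1/σ_n² = 1/σ₀² + n/σ².
So 1/σ₀² = 1/7.2759 − 10/77.8 = 0.137440 − 0.128535 = 0.008905.
Hence σ₀² = 1/0.008905 ≈ 112.3.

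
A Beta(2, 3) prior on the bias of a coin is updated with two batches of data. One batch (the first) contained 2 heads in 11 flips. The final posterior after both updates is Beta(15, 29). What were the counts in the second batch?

11 heads and 17 tails

Sequential conjugate updates are equivalent to a single update on the pooled data, so total successes = posterior α − prior α and total failures = posterior β − prior β.
Total across both batches: 15−2=13 heads, 29−3=26 tails.
Subtract the first batch: 13−2=11 heads and 26−9=17 tails.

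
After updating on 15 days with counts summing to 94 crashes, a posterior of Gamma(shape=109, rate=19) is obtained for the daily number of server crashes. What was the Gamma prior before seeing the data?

Gamma–Poisson conjugacy: posterior shape = α + Σxᵢ, posterior rate = β + n.
So α = 109 − 94 = 15 and β = 19 − 15 = 4.

Gamma(shape=15, rate=4)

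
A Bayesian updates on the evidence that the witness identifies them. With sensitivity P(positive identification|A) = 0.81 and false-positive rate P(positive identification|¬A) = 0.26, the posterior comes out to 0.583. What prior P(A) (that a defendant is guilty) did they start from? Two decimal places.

Bayes' rule in odds form gives O(A|E) = O(A)·[P(E|A)/P(E|¬A)], hence O(A) = O(A|E)/LR.
Posterior odds = 0.583/(1−0.583) = 1.3981. LR = 0.81/0.26 = 3.1154.
Prior odds = 1.3981/3.1154 = 0.4488, so P(A) = 0.4488/(1+0.4488) ≈ 0.31.

P(A) = 0.31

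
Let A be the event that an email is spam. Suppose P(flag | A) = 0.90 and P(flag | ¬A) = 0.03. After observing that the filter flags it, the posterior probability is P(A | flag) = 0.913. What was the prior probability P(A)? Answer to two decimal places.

In odds form, posterior odds = prior odds × likelihood ratio, so prior odds = posterior odds ÷ LR.
Posterior odds = 0.913/(1−0.913) = 10.4943. LR = 0.90/0.03 = 30.0000.
Prior odds = 10.4943/30.0000 = 0.3498, so P(A) = 0.3498/(1+0.3498) ≈ 0.26.

P(A) = 0.26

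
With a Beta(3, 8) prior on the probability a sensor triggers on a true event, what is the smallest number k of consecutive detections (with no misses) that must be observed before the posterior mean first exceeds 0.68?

After k detections and 0 misses the posterior is Beta(3+k, 8), with mean (3+k)/(3+8+k).
Set (3+k)/(11+k) > 0.68 and solve: k > (0.68·11 − 3)/(1 − 0.68) = 14.000.
The smallest integer exceeding 14.000 is 15.

k = 15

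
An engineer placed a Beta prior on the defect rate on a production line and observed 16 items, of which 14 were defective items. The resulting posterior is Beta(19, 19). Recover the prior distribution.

Beta(5, 17)

Beta is conjugate to the binomial likelihood: posterior = Beta(α+s, β+f).
So α = 19 − 14 = 5 and β = 19 − 2 = 17.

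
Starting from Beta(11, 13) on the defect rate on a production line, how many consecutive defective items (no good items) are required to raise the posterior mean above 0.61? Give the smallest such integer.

k = 10

After k defective items and 0 good items the posterior is Beta(11+k, 13), with mean (11+k)/(11+13+k).
Set (11+k)/(24+k) > 0.61 and solve: k > (0.61·24 − 11)/(1 − 0.61) = 9.333.
The smallest integer exceeding 9.333 is 10, and checking k=10: (21)/(34) = 0.6176 > 0.61.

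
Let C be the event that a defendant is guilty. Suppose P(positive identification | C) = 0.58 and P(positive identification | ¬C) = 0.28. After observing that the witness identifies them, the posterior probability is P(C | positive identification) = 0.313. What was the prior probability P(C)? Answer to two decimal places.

P(C) = 0.18

In odds form, posterior odds = prior odds × likelihood ratio, so prior odds = posterior odds ÷ LR.
Posterior odds = 0.313/(1−0.313) = 0.4556. LR = 0.58/0.28 = 2.0714.
Prior odds = 0.4556/2.0714 = 0.2199, so P(C) = 0.2199/(1+0.2199) ≈ 0.18.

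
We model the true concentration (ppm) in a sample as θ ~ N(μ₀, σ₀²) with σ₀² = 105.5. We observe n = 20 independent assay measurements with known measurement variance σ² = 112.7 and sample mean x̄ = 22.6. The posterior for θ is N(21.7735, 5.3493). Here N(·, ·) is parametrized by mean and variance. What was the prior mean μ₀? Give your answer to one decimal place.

With known observation variance, the Normal–Normal posterior has precision τ_n = τ₀ + n/σ² and mean μ_n = (τ₀μ₀ + (n/σ²)x̄)/τ_n.
Here τ₀ = 1/105.5 = 0.009479 and τ_data = 20/112.7 = 0.177462, so τ_n = 0.186941.
Rearranging for μ₀: μ₀ = (μ_n·τ_n − τ_data·x̄)/τ₀ = (21.7735·0.186941 − 0.177462·22.6) / 0.009479 = 0.059719/0.009479 ≈ 6.3.

μ₀ = 6.3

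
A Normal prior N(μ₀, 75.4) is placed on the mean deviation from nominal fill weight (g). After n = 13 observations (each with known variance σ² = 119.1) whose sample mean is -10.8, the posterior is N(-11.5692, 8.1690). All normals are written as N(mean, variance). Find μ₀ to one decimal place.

μ₀ = -17.9

The posterior mean is a precision-weighted average: μ_n = (τ₀μ₀ + τ_data·x̄)/(τ₀+τ_data), with τ₀=1/σ₀² and τ_data=n/σ².
Here τ₀ = 1/75.4 = 0.013263 and τ_data = 13/119.1 = 0.109152, so τ_n = 0.122415.
Rearranging for μ₀: μ₀ = (μ_n·τ_n − τ_data·x̄)/τ₀ = (-11.5692·0.122415 − 0.109152·-10.8) / 0.013263 = -0.237402/0.013263 ≈ -17.9.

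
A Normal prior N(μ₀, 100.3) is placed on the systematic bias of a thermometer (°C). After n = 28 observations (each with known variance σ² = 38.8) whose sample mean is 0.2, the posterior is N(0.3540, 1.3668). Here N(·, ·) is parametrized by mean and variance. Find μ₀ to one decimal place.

μ₀ = 11.5

With known observation variance, the Normal–Normal posterior has precision τ_n = τ₀ + n/σ² and mean μ_n = (τ₀μ₀ + (n/σ²)x̄)/τ_n.
Here τ₀ = 1/100.3 = 0.009970 and τ_data = 28/38.8 = 0.721649, so τ_n = 0.731619.
Rearranging for μ₀: μ₀ = (μ_n·τ_n − τ_data·x̄)/τ₀ = (0.3540·0.731619 − 0.721649·0.2) / 0.009970 = 0.114663/0.009970 ≈ 11.5.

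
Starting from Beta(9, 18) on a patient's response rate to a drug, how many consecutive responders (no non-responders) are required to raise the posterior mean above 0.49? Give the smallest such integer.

k = 9

After k responders and 0 non-responders the posterior is Beta(9+k, 18), with mean (9+k)/(9+18+k).
Set (9+k)/(27+k) > 0.49 and solve: k > (0.49·27 − 9)/(1 − 0.49) = 8.294.
The smallest integer exceeding 8.294 is 9, and checking k=9: (18)/(36) = 0.5000 > 0.49.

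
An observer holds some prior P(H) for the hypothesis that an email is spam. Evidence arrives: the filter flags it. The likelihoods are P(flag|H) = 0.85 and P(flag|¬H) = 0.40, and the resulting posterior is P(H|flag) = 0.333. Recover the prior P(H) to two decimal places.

P(H) = 0.19

In odds form, posterior odds = prior odds × likelihood ratio, so prior odds = posterior odds ÷ LR.
Posterior odds = 0.333/(1−0.333) = 0.4993. LR = 0.85/0.40 = 2.1250.
Prior odds = 0.4993/2.1250 = 0.2350, so P(H) = 0.2350/(1+0.2350) ≈ 0.19.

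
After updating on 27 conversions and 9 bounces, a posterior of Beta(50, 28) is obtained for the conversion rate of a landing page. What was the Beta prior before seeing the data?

A Beta(a, b) prior with s successes and f failures in binomial data gives a Beta(a+s, b+f) posterior.
Subtract the data counts: 50−27=23, 28−9=19.

Beta(23, 19)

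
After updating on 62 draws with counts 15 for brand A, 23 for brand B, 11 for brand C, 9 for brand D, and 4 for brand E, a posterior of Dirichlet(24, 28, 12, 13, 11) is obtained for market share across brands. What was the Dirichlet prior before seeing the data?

Dirichlet(9, 5, 1, 4, 7)

For a Dirichlet(α) prior with multinomial counts c, the posterior is Dirichlet(α + c) componentwise.
Subtract each count from the matching posterior parameter: 24−15=9, 28−23=5, 12−11=1, 13−9=4, 11−4=7.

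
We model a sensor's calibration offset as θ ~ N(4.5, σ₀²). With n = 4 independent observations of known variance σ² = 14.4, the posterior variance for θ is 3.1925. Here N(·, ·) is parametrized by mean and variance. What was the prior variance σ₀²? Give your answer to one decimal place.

σ₀² = 28.2

Posterior precision equals prior precision plus data precision: 1/σ_n² = 1/σ₀² + n/σ².
So 1/σ₀² = 1/3.1925 − 4/14.4 = 0.313234 − 0.277778 = 0.035456.
Hence σ₀² = 1/0.035456 ≈ 28.2.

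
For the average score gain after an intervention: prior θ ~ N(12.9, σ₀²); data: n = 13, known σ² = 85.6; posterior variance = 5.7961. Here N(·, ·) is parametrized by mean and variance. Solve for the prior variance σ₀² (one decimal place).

For the Normal–Normal model with known σ², precisions add: τ_n = τ₀ + n/σ².
So 1/σ₀² = 1/5.7961 − 13/85.6 = 0.172530 − 0.151869 = 0.020661.
Hence σ₀² = 1/0.020661 ≈ 48.4.

σ₀² = 48.4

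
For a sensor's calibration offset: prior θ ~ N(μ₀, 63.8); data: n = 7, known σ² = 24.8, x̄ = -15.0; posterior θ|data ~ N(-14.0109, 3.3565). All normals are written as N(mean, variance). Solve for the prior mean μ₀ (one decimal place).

The posterior mean is a precision-weighted average: μ_n = (τ₀μ₀ + τ_data·x̄)/(τ₀+τ_data), with τ₀=1/σ₀² and τ_data=n/σ².
Here τ₀ = 1/63.8 = 0.015674 and τ_data = 7/24.8 = 0.282258, so τ_n = 0.297932.
Rearranging for μ₀: μ₀ = (μ_n·τ_n − τ_data·x̄)/τ₀ = (-14.0109·0.297932 − 0.282258·-15.0) / 0.015674 = 0.059575/0.015674 ≈ 3.8.

μ₀ = 3.8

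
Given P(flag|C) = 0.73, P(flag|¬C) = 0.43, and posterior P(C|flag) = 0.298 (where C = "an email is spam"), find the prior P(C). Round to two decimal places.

In odds form, posterior odds = prior odds × likelihood ratio, so prior odds = posterior odds ÷ LR.
Posterior odds = 0.298/(1−0.298) = 0.4245. LR = 0.73/0.43 = 1.6977.
Prior odds = 0.4245/1.6977 = 0.2500, so P(C) = 0.2500/(1+0.2500) ≈ 0.20.

P(C) = 0.20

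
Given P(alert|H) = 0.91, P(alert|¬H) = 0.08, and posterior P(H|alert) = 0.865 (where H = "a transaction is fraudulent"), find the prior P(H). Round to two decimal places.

P(H) = 0.36

In odds form, posterior odds = prior odds × likelihood ratio, so prior odds = posterior odds ÷ LR.
Posterior odds = 0.865/(1−0.865) = 6.4074. LR = 0.91/0.08 = 11.3750.
Prior odds = 6.4074/11.3750 = 0.5633, so P(H) = 0.5633/(1+0.5633) ≈ 0.36.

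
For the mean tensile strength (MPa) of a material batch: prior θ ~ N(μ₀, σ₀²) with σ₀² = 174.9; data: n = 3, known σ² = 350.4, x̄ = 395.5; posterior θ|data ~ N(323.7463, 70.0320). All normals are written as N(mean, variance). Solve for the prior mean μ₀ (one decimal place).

With known observation variance, the Normal–Normal posterior has precision τ_n = τ₀ + n/σ² and mean μ_n = (τ₀μ₀ + (n/σ²)x̄)/τ_n.
Here τ₀ = 1/174.9 = 0.005718 and τ_data = 3/350.4 = 0.008562, so τ_n = 0.014280.
Rearranging for μ₀: μ₀ = (μ_n·τ_n − τ_data·x̄)/τ₀ = (323.7463·0.014280 − 0.008562·395.5) / 0.005718 = 1.236826/0.005718 ≈ 216.3.

μ₀ = 216.3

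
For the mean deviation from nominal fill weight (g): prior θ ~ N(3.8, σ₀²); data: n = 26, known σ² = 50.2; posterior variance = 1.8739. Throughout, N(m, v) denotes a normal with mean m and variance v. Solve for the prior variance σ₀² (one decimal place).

For the Normal–Normal model with known σ², precisions add: τ_n = τ₀ + n/σ².
So 1/σ₀² = 1/1.8739 − 26/50.2 = 0.533646 − 0.517928 = 0.015718.
Hence σ₀² = 1/0.015718 ≈ 63.6.

σ₀² = 63.6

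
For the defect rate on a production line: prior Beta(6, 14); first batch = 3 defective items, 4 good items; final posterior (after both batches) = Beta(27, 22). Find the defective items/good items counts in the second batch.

Sequential conjugate updates are equivalent to a single update on the pooled data, so total successes = posterior α − prior α and total failures = posterior β − prior β.
Total across both batches: 27−6=21 defective items, 22−14=8 good items.
Subtract the first batch: 21−3=18 defective items and 8−4=4 good items.

18 defective items and 4 good items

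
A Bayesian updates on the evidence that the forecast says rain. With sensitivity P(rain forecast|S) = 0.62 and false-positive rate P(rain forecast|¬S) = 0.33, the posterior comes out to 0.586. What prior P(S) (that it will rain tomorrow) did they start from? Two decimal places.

P(S) = 0.43

Bayes' rule in odds form gives O(S|E) = O(S)·[P(E|S)/P(E|¬S)], hence O(S) = O(S|E)/LR.
Posterior odds = 0.586/(1−0.586) = 1.4155. LR = 0.62/0.33 = 1.8788.
Prior odds = 1.4155/1.8788 = 0.7534, so P(S) = 0.7534/(1+0.7534) ≈ 0.43.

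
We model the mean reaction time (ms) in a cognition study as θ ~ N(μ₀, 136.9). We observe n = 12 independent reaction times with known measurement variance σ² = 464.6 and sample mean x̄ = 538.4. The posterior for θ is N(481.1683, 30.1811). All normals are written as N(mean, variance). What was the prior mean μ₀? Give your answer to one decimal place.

The posterior mean is a precision-weighted average: μ_n = (τ₀μ₀ + τ_data·x̄)/(τ₀+τ_data), with τ₀=1/σ₀² and τ_data=n/σ².
Here τ₀ = 1/136.9 = 0.007305 and τ_data = 12/464.6 = 0.025829, so τ_n = 0.033134.
Rearranging for μ₀: μ₀ = (μ_n·τ_n − τ_data·x̄)/τ₀ = (481.1683·0.033134 − 0.025829·538.4) / 0.007305 = 2.036697/0.007305 ≈ 278.8.

μ₀ = 278.8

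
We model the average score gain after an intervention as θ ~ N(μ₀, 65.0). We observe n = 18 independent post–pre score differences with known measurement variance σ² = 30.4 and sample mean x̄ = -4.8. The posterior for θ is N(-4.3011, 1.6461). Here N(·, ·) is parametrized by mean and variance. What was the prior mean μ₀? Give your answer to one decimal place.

With known observation variance, the Normal–Normal posterior has precision τ_n = τ₀ + n/σ² and mean μ_n = (τ₀μ₀ + (n/σ²)x̄)/τ_n.
Here τ₀ = 1/65.0 = 0.015385 and τ_data = 18/30.4 = 0.592105, so τ_n = 0.607490.
Rearranging for μ₀: μ₀ = (μ_n·τ_n − τ_data·x̄)/τ₀ = (-4.3011·0.607490 − 0.592105·-4.8) / 0.015385 = 0.229229/0.015385 ≈ 14.9.

μ₀ = 14.9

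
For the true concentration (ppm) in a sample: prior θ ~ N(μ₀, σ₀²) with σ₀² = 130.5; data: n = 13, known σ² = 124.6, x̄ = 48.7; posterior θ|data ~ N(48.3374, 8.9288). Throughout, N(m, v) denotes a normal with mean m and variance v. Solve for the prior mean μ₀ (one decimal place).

μ₀ = 43.4

The posterior mean is a precision-weighted average: μ_n = (τ₀μ₀ + τ_data·x̄)/(τ₀+τ_data), with τ₀=1/σ₀² and τ_data=n/σ².
Here τ₀ = 1/130.5 = 0.007663 and τ_data = 13/124.6 = 0.104334, so τ_n = 0.111997.
Rearranging for μ₀: μ₀ = (μ_n·τ_n − τ_data·x̄)/τ₀ = (48.3374·0.111997 − 0.104334·48.7) / 0.007663 = 0.332578/0.007663 ≈ 43.4.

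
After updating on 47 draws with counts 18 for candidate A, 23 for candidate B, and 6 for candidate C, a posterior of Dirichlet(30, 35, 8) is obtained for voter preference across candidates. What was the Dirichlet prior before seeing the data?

Dirichlet(12, 12, 2)

For a Dirichlet(α) prior with multinomial counts c, the posterior is Dirichlet(α + c) componentwise.
Subtract each count from the matching posterior parameter: 30−18=12, 35−23=12, 8−6=2.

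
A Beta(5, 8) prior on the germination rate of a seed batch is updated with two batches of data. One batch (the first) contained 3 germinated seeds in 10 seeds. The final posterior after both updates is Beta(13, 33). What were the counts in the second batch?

Because Beta–binomial updating is additive in the counts, the combined data contributed (α_post−α_prior, β_post−β_prior) successes and failures.
Total across both batches: 13−5=8 germinated seeds, 33−8=25 non-germinating seeds.
Subtract the first batch: 8−3=5 germinated seeds and 25−7=18 non-germinating seeds.

5 germinated seeds and 18 non-germinating seeds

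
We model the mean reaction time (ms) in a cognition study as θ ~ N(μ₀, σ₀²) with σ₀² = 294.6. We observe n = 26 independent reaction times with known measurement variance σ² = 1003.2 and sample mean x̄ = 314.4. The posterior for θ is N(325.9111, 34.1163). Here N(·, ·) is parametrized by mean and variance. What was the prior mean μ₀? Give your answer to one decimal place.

With known observation variance, the Normal–Normal posterior has precision τ_n = τ₀ + n/σ² and mean μ_n = (τ₀μ₀ + (n/σ²)x̄)/τ_n.
Here τ₀ = 1/294.6 = 0.003394 and τ_data = 26/1003.2 = 0.025917, so τ_n = 0.029311.
Rearranging for μ₀: μ₀ = (μ_n·τ_n − τ_data·x̄)/τ₀ = (325.9111·0.029311 − 0.025917·314.4) / 0.003394 = 1.404475/0.003394 ≈ 413.8.

μ₀ = 413.8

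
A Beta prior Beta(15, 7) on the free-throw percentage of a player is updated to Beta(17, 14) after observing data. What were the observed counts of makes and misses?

Beta is conjugate to the binomial likelihood: posterior = Beta(α+s, β+f).
So s = 17 − 15 = 2 and f = 14 − 7 = 7.

2 makes and 7 misses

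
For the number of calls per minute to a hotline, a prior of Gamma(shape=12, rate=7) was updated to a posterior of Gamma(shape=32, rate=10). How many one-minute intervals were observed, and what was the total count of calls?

n = 3 one-minute intervals with total 20 calls

A Gamma(α, β) prior (rate parametrization) on a Poisson rate with n observations summing to S gives posterior Gamma(α+S, β+n).
Matching: Σxᵢ = 32 − 12 = 20 and n = 10 − 7 = 3.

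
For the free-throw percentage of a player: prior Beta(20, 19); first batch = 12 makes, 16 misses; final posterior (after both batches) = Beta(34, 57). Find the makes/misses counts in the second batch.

2 makes and 22 misses

Because Beta–binomial updating is additive in the counts, the combined data contributed (α_post−α_prior, β_post−β_prior) successes and failures.
Total across both batches: 34−20=14 makes, 57−19=38 misses.
Subtract the first batch: 14−12=2 makes and 38−16=22 misses.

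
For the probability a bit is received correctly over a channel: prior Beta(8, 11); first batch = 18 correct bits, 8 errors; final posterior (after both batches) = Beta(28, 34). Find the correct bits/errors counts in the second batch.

Because Beta–binomial updating is additive in the counts, the combined data contributed (α_post−α_prior, β_post−β_prior) successes and failures.
Total across both batches: 28−8=20 correct bits, 34−11=23 errors.
Subtract the first batch: 20−18=2 correct bits and 23−8=15 errors.

2 correct bits and 15 errors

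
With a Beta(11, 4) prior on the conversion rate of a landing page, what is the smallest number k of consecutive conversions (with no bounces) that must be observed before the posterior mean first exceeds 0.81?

After k conversions and 0 bounces the posterior is Beta(11+k, 4), with mean (11+k)/(11+4+k).
Set (11+k)/(15+k) > 0.81 and solve: k > (0.81·15 − 11)/(1 − 0.81) = 6.053.
The smallest integer exceeding 6.053 is 7, and checking k=7: (18)/(22) = 0.8182 > 0.81.

k = 7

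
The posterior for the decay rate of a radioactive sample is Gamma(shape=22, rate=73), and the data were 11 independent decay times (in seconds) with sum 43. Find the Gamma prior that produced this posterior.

For an exponential likelihood with a Gamma(α, β) prior on the rate, n observations with total T give posterior Gamma(α+n, β+T).
So α = 22 − 11 = 11 and β = 73 − 43 = 30.

Gamma(shape=11, rate=30)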